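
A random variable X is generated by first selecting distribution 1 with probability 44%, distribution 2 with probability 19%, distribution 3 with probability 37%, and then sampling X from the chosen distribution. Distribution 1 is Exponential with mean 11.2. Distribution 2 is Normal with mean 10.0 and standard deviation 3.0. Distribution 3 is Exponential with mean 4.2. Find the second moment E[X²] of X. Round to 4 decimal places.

For each component E[X²] = Var + (mean)², giving 1: 250.88; 2: 109; 3: 35.28.
Overall E[X²] = 0.44·250.88 + 0.19·109 + 0.37·35.28 = 144.151.

144.1508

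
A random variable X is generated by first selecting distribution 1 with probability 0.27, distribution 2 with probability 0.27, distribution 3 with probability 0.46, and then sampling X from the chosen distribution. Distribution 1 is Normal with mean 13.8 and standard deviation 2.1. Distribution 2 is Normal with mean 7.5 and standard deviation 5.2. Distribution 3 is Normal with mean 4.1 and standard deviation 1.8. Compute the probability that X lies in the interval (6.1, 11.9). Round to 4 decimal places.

Conditional on each component, P(6.1 < X < 11.9): 1: 0.182673; 2: 0.40739; 3: 0.133253.
By total probability, P(6.1 < X < 11.9) = 0.27·0.182673 + 0.27·0.40739 + 0.46·0.133253 = 0.220613.

0.2206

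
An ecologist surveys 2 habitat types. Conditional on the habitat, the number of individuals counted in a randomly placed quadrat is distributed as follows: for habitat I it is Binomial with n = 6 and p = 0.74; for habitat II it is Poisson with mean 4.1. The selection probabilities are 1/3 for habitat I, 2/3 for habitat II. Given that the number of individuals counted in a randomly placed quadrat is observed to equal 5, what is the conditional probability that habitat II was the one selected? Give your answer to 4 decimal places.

Likelihoods P(X=5 | ·): I: 0.346165; II: 0.160004.
Posterior ∝ prior × likelihood. Numerator for II: 0.666667·0.160004 = 0.106669.
Normalizing constant: 0.333333·0.346165 + 0.666667·0.160004 = 0.222058.
P(II | observation) = 0.106669 / 0.222058 = 0.480368.

0.4804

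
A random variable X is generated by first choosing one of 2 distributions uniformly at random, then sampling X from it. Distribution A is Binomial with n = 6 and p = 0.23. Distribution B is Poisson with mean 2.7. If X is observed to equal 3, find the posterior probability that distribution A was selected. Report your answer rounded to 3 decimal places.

Likelihoods P(X=3 | ·): A: 0.111093; B: 0.220468.
Posterior ∝ prior × likelihood. Numerator for A: 0.5·0.111093 = 0.0555464.
Normalizing constant: 0.5·0.111093 + 0.5·0.220468 = 0.16578.
P(A | observation) = 0.0555464 / 0.16578 = 0.33506.

0.335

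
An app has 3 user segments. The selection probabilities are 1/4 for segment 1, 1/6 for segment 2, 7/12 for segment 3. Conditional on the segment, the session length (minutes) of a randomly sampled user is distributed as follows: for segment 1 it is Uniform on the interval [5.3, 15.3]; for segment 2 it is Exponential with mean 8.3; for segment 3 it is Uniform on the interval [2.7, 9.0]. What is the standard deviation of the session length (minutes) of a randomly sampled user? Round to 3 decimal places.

Per component, 1: μ=10.3, E[X²]=114.423; 2: μ=8.3, E[X²]=137.78; 3: μ=5.85, E[X²]=37.53.
E[X] = 0.25·10.3 + 0.166667·8.3 + 0.583333·5.85 = 7.37083.
E[X²] = 0.25·114.423 + 0.166667·137.78 + 0.583333·37.53 = 73.4617.
Var(X) = E[X²] − (E[X])² = 73.4617 − 54.3292 = 19.1325.
SD(X) = √19.1325 = 4.37407.

4.374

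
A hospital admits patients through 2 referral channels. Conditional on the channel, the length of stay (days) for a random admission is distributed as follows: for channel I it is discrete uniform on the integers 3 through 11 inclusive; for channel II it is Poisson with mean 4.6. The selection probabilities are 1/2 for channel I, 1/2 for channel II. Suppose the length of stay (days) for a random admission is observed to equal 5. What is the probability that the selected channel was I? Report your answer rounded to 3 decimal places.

0.392

Likelihoods P(X=5 | ·): I: 0.111111; II: 0.172526.
Posterior ∝ prior × likelihood. Numerator for I: 0.5·0.111111 = 0.0555556.
Normalizing constant: 0.5·0.111111 + 0.5·0.172526 = 0.141818.
P(I | observation) = 0.0555556 / 0.141818 = 0.391738.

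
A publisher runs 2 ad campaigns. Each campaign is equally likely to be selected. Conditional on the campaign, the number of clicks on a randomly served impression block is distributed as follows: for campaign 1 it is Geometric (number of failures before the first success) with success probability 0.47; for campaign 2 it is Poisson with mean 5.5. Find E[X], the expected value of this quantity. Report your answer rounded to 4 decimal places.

Component means — 1: 1.12766; 2: 5.5.
E[X] = 0.5·1.12766 + 0.5·5.5 = 3.31383.

3.3138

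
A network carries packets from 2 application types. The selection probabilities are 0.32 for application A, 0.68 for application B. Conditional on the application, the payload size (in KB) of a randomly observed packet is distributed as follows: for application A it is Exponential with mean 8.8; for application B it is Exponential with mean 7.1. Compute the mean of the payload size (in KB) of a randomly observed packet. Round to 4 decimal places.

Component means — A: 8.8; B: 7.1.
E[X] = 0.32·8.8 + 0.68·7.1 = 7.644.

7.6440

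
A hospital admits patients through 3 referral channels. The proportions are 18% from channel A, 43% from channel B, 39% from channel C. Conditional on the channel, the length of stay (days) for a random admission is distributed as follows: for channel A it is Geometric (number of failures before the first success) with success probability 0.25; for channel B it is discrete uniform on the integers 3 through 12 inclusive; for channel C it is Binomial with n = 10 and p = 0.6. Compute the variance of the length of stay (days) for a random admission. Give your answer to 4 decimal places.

Per component, A: μ=3, E[X²]=21; B: μ=7.5, E[X²]=64.5; C: μ=6, E[X²]=38.4.
E[X] = 0.18·3 + 0.43·7.5 + 0.39·6 = 6.105.
E[X²] = 0.18·21 + 0.43·64.5 + 0.39·38.4 = 46.491.
Var(X) = E[X²] − (E[X])² = 46.491 − 37.271 = 9.21997.

9.2200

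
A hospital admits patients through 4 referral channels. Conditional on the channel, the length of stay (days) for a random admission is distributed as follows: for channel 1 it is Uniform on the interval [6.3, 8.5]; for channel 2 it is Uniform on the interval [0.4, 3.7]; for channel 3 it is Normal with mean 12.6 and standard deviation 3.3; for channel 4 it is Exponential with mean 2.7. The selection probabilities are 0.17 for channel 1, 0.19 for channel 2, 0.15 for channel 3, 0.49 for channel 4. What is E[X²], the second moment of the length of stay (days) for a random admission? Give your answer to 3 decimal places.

42.940

For each component E[X²] = Var + (mean)², giving 1: 55.1633; 2: 5.11; 3: 169.65; 4: 14.58.
Overall E[X²] = 0.17·55.1633 + 0.19·5.11 + 0.15·169.65 + 0.49·14.58 = 42.9404.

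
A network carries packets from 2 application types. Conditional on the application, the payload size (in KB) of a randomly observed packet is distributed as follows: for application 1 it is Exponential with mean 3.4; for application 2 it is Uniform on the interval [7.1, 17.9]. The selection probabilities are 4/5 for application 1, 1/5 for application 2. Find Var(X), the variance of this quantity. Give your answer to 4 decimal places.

24.4416

Per component, 1: μ=3.4, E[X²]=23.12; 2: μ=12.5, E[X²]=165.97.
E[X] = 0.8·3.4 + 0.2·12.5 = 5.22.
E[X²] = 0.8·23.12 + 0.2·165.97 = 51.69.
Var(X) = E[X²] − (E[X])² = 51.69 − 27.2484 = 24.4416.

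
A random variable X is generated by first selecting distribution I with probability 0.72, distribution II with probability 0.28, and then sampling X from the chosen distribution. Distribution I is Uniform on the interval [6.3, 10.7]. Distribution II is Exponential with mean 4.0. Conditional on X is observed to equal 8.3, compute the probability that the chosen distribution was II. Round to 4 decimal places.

Likelihoods f(8.3 | ·): I: 0.227273; II: 0.0313891.
Posterior ∝ prior × likelihood. Numerator for II: 0.28·0.0313891 = 0.00878895.
Normalizing constant: 0.72·0.227273 + 0.28·0.0313891 = 0.172425.
P(II | observation) = 0.00878895 / 0.172425 = 0.0509725.

0.0510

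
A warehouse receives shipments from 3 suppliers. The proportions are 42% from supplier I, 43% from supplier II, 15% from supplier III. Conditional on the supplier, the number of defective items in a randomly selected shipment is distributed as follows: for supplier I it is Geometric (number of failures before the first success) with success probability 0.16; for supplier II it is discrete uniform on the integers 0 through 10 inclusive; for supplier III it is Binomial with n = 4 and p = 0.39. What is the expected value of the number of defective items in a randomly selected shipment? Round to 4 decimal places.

4.5890

Component means — I: 5.25; II: 5; III: 1.56.
E[X] = 0.42·5.25 + 0.43·5 + 0.15·1.56 = 4.589.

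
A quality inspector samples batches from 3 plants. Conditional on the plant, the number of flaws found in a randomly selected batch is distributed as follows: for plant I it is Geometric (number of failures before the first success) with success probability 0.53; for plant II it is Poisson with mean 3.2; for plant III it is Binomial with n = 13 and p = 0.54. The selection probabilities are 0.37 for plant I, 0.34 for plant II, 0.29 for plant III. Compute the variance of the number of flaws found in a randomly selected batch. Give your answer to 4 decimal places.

Per component, I: μ=0.886792, E[X²]=2.45959; II: μ=3.2, E[X²]=13.44; III: μ=7.02, E[X²]=52.5096.
E[X] = 0.37·0.886792 + 0.34·3.2 + 0.29·7.02 = 3.45191.
E[X²] = 0.37·2.45959 + 0.34·13.44 + 0.29·52.5096 = 20.7074.
Var(X) = E[X²] − (E[X])² = 20.7074 − 11.9157 = 8.79173.

8.7917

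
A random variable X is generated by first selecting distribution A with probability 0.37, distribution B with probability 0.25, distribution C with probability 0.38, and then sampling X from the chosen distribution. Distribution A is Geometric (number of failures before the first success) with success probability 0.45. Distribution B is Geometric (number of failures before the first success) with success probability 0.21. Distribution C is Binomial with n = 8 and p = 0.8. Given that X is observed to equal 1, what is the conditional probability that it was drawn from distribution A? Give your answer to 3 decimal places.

0.688

Likelihoods P(X=1 | ·): A: 0.2475; B: 0.1659; C: 8.192e-05.
Posterior ∝ prior × likelihood. Numerator for A: 0.37·0.2475 = 0.091575.
Normalizing constant: 0.37·0.2475 + 0.25·0.1659 + 0.38·8.192e-05 = 0.133081.
P(A | observation) = 0.091575 / 0.133081 = 0.688114.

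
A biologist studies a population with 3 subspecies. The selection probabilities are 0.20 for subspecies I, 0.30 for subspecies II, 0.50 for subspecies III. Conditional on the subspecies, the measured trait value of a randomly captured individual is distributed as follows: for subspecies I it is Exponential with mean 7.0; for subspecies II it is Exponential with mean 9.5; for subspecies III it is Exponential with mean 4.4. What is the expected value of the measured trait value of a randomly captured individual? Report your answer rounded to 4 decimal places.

6.4500

Component means — I: 7; II: 9.5; III: 4.4.
E[X] = 0.2·7 + 0.3·9.5 + 0.5·4.4 = 6.45.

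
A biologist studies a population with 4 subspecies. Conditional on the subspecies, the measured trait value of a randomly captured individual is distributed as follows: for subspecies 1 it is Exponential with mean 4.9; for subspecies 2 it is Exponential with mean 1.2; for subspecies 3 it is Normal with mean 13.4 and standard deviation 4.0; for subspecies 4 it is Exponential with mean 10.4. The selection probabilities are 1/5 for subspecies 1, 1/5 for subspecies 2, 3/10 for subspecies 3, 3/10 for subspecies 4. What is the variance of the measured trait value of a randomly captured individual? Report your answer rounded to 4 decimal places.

Per component, 1: μ=4.9, E[X²]=48.02; 2: μ=1.2, E[X²]=2.88; 3: μ=13.4, E[X²]=195.56; 4: μ=10.4, E[X²]=216.32.
E[X] = 0.2·4.9 + 0.2·1.2 + 0.3·13.4 + 0.3·10.4 = 8.36.
E[X²] = 0.2·48.02 + 0.2·2.88 + 0.3·195.56 + 0.3·216.32 = 133.744.
Var(X) = E[X²] − (E[X])² = 133.744 − 69.8896 = 63.8544.

63.8544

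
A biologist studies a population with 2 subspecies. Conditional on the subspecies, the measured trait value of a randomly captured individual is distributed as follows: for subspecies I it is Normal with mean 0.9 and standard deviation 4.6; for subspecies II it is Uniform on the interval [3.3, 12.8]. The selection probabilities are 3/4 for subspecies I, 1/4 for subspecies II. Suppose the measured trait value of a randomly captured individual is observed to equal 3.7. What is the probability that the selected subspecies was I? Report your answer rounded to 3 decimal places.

Likelihoods f(3.7 | ·): I: 0.0720604; II: 0.105263.
Posterior ∝ prior × likelihood. Numerator for I: 0.75·0.0720604 = 0.0540453.
Normalizing constant: 0.75·0.0720604 + 0.25·0.105263 = 0.0803611.
P(I | observation) = 0.0540453 / 0.0803611 = 0.672531.

0.673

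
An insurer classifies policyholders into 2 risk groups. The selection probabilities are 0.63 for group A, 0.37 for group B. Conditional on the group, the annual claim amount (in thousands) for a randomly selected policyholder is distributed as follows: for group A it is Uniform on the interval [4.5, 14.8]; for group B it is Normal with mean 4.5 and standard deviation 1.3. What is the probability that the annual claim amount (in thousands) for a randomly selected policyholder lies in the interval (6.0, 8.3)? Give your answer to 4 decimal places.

0.1860

Conditional on each group, P(6.0 < X < 8.3): A: 0.223301; B: 0.122549.
By total probability, P(6.0 < X < 8.3) = 0.63·0.223301 + 0.37·0.122549 = 0.186023.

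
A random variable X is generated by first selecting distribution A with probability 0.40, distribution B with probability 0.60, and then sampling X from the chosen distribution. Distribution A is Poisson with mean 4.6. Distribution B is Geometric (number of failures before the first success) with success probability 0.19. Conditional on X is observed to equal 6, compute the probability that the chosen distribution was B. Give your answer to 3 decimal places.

0.378

Likelihoods P(X=6 | ·): A: 0.13227; B: 0.0536616.
Posterior ∝ prior × likelihood. Numerator for B: 0.6·0.0536616 = 0.032197.
Normalizing constant: 0.4·0.13227 + 0.6·0.0536616 = 0.0851048.
P(B | observation) = 0.032197 / 0.0851048 = 0.378321.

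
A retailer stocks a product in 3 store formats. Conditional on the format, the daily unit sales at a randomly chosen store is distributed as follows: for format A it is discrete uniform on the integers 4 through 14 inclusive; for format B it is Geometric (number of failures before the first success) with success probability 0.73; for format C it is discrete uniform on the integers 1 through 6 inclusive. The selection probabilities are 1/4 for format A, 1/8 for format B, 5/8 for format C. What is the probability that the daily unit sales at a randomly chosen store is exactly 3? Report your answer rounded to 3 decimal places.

Conditional on each format, P(X = 3): A: 0; B: 0.0143686; C: 0.166667.
By total probability, P(X = 3) = 0.25·0 + 0.125·0.0143686 + 0.625·0.166667 = 0.105963.

0.106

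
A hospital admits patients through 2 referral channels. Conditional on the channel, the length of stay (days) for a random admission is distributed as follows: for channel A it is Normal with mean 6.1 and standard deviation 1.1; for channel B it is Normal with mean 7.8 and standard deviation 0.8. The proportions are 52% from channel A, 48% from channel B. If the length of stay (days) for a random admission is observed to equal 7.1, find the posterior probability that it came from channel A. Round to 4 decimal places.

0.4332

Likelihoods f(7.1 | ·): A: 0.239915; B: 0.340069.
Posterior ∝ prior × likelihood. Numerator for A: 0.52·0.239915 = 0.124756.
Normalizing constant: 0.52·0.239915 + 0.48·0.340069 = 0.287989.
P(A | observation) = 0.124756 / 0.287989 = 0.433196.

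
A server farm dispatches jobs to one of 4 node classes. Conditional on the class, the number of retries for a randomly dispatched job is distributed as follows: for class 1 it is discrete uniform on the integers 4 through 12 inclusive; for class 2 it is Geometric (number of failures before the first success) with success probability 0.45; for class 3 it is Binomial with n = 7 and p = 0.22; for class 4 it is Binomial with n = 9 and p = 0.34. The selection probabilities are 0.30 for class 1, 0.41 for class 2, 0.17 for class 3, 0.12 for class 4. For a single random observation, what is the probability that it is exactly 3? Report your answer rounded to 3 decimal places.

Conditional on each class, P(X = 3): 1: 0; 2: 0.0748688; 3: 0.137948; 4: 0.272885.
By total probability, P(X = 3) = 0.3·0 + 0.41·0.0748688 + 0.17·0.137948 + 0.12·0.272885 = 0.0868935.

0.087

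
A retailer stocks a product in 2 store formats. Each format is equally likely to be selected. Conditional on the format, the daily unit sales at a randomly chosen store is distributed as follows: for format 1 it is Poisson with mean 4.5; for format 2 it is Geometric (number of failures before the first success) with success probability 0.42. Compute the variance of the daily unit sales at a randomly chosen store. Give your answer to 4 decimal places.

Per component, 1: μ=4.5, E[X²]=24.75; 2: μ=1.38095, E[X²]=5.19501.
E[X] = 0.5·4.5 + 0.5·1.38095 = 2.94048.
E[X²] = 0.5·24.75 + 0.5·5.19501 = 14.9725.
Var(X) = E[X²] − (E[X])² = 14.9725 − 8.6464 = 6.32611.

6.3261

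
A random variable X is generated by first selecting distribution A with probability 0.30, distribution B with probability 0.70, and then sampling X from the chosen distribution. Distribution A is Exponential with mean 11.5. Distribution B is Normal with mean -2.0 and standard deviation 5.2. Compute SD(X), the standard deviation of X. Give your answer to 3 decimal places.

9.843

Per component, A: μ=11.5, E[X²]=264.5; B: μ=-2, E[X²]=31.04.
E[X] = 0.3·11.5 + 0.7·-2 = 2.05.
E[X²] = 0.3·264.5 + 0.7·31.04 = 101.078.
Var(X) = E[X²] − (E[X])² = 101.078 − 4.2025 = 96.8755.
SD(X) = √96.8755 = 9.84254.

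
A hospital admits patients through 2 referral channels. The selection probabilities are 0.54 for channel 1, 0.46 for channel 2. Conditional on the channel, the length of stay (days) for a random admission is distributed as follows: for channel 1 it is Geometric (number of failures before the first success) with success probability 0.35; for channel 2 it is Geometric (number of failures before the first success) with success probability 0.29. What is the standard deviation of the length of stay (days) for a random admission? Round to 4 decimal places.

2.6145

Per component, 1: μ=1.85714, E[X²]=8.7551; 2: μ=2.44828, E[X²]=14.4364.
E[X] = 0.54·1.85714 + 0.46·2.44828 = 2.12906.
E[X²] = 0.54·8.7551 + 0.46·14.4364 = 11.3685.
Var(X) = E[X²] − (E[X])² = 11.3685 − 4.53291 = 6.83558.
SD(X) = √6.83558 = 2.61449.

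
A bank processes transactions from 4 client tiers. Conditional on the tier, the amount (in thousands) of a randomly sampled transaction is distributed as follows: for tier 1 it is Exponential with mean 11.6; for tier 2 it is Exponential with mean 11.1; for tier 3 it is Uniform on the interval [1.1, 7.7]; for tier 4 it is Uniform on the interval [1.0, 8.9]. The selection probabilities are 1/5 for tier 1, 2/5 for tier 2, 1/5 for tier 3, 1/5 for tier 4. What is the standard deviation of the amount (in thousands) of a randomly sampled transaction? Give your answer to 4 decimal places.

9.4050

Per component, 1: μ=11.6, E[X²]=269.12; 2: μ=11.1, E[X²]=246.42; 3: μ=4.4, E[X²]=22.99; 4: μ=4.95, E[X²]=29.7033.
E[X] = 0.2·11.6 + 0.4·11.1 + 0.2·4.4 + 0.2·4.95 = 8.63.
E[X²] = 0.2·269.12 + 0.4·246.42 + 0.2·22.99 + 0.2·29.7033 = 162.931.
Var(X) = E[X²] − (E[X])² = 162.931 − 74.4769 = 88.4538.
SD(X) = √88.4538 = 9.40499.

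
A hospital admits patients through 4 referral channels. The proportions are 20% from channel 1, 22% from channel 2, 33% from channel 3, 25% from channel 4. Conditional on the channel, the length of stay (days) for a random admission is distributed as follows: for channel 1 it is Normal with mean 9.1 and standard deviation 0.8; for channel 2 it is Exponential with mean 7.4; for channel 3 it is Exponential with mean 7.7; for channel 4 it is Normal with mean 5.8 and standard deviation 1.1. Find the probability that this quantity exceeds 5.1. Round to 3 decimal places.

0.665

Conditional on each channel, P(X > 5.1): 1: 1; 2: 0.501983; 3: 0.515645; 4: 0.73773.
By total probability, P(X > 5.1) = 0.2·1 + 0.22·0.501983 + 0.33·0.515645 + 0.25·0.73773 = 0.665031.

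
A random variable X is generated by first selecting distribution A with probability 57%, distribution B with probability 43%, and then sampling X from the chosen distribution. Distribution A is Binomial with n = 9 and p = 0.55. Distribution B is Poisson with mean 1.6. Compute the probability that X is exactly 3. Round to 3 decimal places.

Conditional on each component, P(X = 3): A: 0.116049; B: 0.137828.
By total probability, P(X = 3) = 0.57·0.116049 + 0.43·0.137828 = 0.125414.

0.125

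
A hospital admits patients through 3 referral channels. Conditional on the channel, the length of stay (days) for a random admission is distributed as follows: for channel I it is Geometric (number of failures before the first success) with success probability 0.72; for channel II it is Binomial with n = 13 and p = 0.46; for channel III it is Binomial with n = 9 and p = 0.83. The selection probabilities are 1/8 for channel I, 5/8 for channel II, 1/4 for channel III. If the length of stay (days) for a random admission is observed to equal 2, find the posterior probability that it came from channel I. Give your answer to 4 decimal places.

0.3748

Likelihoods P(X=2 | ·): I: 0.056448; II: 0.0187906; III: 0.000101766.
Posterior ∝ prior × likelihood. Numerator for I: 0.125·0.056448 = 0.007056.
Normalizing constant: 0.125·0.056448 + 0.625·0.0187906 + 0.25·0.000101766 = 0.0188256.
P(I | observation) = 0.007056 / 0.0188256 = 0.374809.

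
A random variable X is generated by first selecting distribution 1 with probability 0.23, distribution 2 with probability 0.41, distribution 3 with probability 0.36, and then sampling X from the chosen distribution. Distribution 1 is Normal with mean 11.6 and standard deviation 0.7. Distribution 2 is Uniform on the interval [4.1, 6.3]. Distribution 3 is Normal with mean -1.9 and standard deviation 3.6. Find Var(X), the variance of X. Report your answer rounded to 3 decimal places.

31.337

Per component, 1: μ=11.6, E[X²]=135.05; 2: μ=5.2, E[X²]=27.4433; 3: μ=-1.9, E[X²]=16.57.
E[X] = 0.23·11.6 + 0.41·5.2 + 0.36·-1.9 = 4.116.
E[X²] = 0.23·135.05 + 0.41·27.4433 + 0.36·16.57 = 48.2785.
Var(X) = E[X²] − (E[X])² = 48.2785 − 16.9415 = 31.337.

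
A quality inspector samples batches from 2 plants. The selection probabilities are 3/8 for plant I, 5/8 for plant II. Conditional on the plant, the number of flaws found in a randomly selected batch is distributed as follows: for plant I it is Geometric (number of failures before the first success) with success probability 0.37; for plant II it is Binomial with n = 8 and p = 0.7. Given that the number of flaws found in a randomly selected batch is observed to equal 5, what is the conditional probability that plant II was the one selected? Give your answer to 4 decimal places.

Likelihoods P(X=5 | ·): I: 0.0367202; II: 0.254122.
Posterior ∝ prior × likelihood. Numerator for II: 0.625·0.254122 = 0.158826.
Normalizing constant: 0.375·0.0367202 + 0.625·0.254122 = 0.172596.
P(II | observation) = 0.158826 / 0.172596 = 0.920218.

0.9202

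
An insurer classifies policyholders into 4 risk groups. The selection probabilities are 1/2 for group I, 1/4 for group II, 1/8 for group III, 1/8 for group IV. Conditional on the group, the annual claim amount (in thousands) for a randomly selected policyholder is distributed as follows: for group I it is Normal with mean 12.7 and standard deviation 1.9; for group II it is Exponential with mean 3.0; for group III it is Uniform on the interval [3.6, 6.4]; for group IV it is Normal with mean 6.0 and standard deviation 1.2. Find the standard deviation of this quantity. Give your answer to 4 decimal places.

4.7970

Per component, I: μ=12.7, E[X²]=164.9; II: μ=3, E[X²]=18; III: μ=5, E[X²]=25.6533; IV: μ=6, E[X²]=37.44.
E[X] = 0.5·12.7 + 0.25·3 + 0.125·5 + 0.125·6 = 8.475.
E[X²] = 0.5·164.9 + 0.25·18 + 0.125·25.6533 + 0.125·37.44 = 94.8367.
Var(X) = E[X²] − (E[X])² = 94.8367 − 71.8256 = 23.011.
SD(X) = √23.011 = 4.79698.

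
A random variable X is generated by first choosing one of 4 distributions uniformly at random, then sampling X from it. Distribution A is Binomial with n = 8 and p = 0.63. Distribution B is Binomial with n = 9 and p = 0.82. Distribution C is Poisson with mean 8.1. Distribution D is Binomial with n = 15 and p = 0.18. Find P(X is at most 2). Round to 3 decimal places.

0.131

Conditional on each component, P(X ≤ 2): A: 0.0336492; B: 0.000156528; C: 0.0127198; D: 0.476563.
By total probability, P(X ≤ 2) = 0.25·0.0336492 + 0.25·0.000156528 + 0.25·0.0127198 + 0.25·0.476563 = 0.130772.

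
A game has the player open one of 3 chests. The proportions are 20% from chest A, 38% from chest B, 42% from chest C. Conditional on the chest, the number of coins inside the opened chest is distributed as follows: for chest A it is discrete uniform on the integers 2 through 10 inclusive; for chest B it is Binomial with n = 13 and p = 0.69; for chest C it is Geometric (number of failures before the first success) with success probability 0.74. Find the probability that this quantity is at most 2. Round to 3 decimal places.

0.435

Conditional on each chest, P(X ≤ 2): A: 0.111111; B: 0.000101666; C: 0.982424.
By total probability, P(X ≤ 2) = 0.2·0.111111 + 0.38·0.000101666 + 0.42·0.982424 = 0.434879.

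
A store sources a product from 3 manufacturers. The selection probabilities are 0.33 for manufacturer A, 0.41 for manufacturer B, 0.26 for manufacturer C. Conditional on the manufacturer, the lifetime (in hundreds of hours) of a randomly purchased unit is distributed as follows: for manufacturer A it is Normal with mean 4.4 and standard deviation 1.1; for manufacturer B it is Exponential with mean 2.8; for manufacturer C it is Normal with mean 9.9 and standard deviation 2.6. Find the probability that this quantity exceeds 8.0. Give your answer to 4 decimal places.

Conditional on each manufacturer, P(X > 8.0): A: 0.000532576; B: 0.0574326; C: 0.76754.
By total probability, P(X > 8.0) = 0.33·0.000532576 + 0.41·0.0574326 + 0.26·0.76754 = 0.223284.

0.2233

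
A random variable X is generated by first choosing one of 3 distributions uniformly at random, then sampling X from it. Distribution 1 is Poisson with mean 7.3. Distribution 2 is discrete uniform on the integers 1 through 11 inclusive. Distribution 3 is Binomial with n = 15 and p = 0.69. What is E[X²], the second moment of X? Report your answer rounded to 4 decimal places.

For each component E[X²] = Var + (mean)², giving 1: 60.59; 2: 46; 3: 110.331.
Overall E[X²] = 0.333333·60.59 + 0.333333·46 + 0.333333·110.331 = 72.307.

72.3070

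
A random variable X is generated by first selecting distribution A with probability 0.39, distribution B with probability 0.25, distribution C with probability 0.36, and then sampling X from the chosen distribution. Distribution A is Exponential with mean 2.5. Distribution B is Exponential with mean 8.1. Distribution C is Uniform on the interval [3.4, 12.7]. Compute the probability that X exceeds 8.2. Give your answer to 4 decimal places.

0.2797

Conditional on each component, P(X > 8.2): A: 0.0376283; B: 0.363366; C: 0.483871.
By total probability, P(X > 8.2) = 0.39·0.0376283 + 0.25·0.363366 + 0.36·0.483871 = 0.27971.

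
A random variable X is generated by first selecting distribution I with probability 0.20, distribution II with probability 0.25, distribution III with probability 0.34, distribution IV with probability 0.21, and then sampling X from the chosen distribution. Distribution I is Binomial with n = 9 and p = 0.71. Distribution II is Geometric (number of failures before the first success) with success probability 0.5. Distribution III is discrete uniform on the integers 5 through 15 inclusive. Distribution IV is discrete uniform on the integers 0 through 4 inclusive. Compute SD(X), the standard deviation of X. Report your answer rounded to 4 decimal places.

4.3984

Per component, I: μ=6.39, E[X²]=42.6852; II: μ=1, E[X²]=3; III: μ=10, E[X²]=110; IV: μ=2, E[X²]=6.
E[X] = 0.2·6.39 + 0.25·1 + 0.34·10 + 0.21·2 = 5.348.
E[X²] = 0.2·42.6852 + 0.25·3 + 0.34·110 + 0.21·6 = 47.947.
Var(X) = E[X²] − (E[X])² = 47.947 − 28.6011 = 19.3459.
SD(X) = √19.3459 = 4.3984.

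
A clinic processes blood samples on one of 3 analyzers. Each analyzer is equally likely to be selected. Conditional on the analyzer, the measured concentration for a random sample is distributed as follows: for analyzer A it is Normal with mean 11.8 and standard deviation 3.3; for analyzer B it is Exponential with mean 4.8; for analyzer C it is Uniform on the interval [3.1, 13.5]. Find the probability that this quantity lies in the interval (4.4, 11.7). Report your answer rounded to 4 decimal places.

0.4966

Conditional on each analyzer, P(4.4 < X < 11.7): A: 0.475446; B: 0.312471; C: 0.701923.
By total probability, P(4.4 < X < 11.7) = 0.333333·0.475446 + 0.333333·0.312471 + 0.333333·0.701923 = 0.496613.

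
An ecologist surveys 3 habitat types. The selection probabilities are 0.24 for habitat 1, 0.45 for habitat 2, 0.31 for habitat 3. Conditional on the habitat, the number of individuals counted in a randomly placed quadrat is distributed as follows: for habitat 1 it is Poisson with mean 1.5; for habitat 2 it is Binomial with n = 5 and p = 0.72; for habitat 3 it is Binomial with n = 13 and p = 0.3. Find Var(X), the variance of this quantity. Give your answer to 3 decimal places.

Per component, 1: μ=1.5, E[X²]=3.75; 2: μ=3.6, E[X²]=13.968; 3: μ=3.9, E[X²]=17.94.
E[X] = 0.24·1.5 + 0.45·3.6 + 0.31·3.9 = 3.189.
E[X²] = 0.24·3.75 + 0.45·13.968 + 0.31·17.94 = 12.747.
Var(X) = E[X²] − (E[X])² = 12.747 − 10.1697 = 2.57728.

2.577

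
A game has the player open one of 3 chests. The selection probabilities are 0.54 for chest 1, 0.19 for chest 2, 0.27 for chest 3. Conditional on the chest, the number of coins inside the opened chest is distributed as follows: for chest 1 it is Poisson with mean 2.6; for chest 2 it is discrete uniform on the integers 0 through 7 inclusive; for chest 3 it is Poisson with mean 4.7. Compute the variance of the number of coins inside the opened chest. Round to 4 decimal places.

Per component, 1: μ=2.6, E[X²]=9.36; 2: μ=3.5, E[X²]=17.5; 3: μ=4.7, E[X²]=26.79.
E[X] = 0.54·2.6 + 0.19·3.5 + 0.27·4.7 = 3.338.
E[X²] = 0.54·9.36 + 0.19·17.5 + 0.27·26.79 = 15.6127.
Var(X) = E[X²] − (E[X])² = 15.6127 − 11.1422 = 4.47046.

4.4705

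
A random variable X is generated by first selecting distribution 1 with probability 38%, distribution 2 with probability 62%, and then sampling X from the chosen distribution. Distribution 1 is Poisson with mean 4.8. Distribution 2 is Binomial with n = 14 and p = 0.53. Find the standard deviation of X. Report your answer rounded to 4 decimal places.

Per component, 1: μ=4.8, E[X²]=27.84; 2: μ=7.42, E[X²]=58.5438.
E[X] = 0.38·4.8 + 0.62·7.42 = 6.4244.
E[X²] = 0.38·27.84 + 0.62·58.5438 = 46.8764.
Var(X) = E[X²] − (E[X])² = 46.8764 − 41.2729 = 5.60344.
SD(X) = √5.60344 = 2.36716.

2.3672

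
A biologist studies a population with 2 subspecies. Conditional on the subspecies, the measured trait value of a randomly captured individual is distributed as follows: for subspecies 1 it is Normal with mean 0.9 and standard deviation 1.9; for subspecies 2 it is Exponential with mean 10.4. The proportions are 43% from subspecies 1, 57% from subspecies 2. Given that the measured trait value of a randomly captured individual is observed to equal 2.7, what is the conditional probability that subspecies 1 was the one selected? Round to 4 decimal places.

0.5769

Likelihoods f(2.7 | ·): 1: 0.13405; 2: 0.0741681.
Posterior ∝ prior × likelihood. Numerator for 1: 0.43·0.13405 = 0.0576413.
Normalizing constant: 0.43·0.13405 + 0.57·0.0741681 = 0.0999171.
P(1 | observation) = 0.0576413 / 0.0999171 = 0.576891.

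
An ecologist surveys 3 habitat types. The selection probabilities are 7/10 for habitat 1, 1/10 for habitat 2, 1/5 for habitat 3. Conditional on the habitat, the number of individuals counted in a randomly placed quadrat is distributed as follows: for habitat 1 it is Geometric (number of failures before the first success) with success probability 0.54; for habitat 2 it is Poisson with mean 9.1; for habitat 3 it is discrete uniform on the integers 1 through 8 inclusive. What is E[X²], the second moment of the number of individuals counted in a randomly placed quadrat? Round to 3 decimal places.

15.903

For each component E[X²] = Var + (mean)², giving 1: 2.30316; 2: 91.91; 3: 25.5.
Overall E[X²] = 0.7·2.30316 + 0.1·91.91 + 0.2·25.5 = 15.9032.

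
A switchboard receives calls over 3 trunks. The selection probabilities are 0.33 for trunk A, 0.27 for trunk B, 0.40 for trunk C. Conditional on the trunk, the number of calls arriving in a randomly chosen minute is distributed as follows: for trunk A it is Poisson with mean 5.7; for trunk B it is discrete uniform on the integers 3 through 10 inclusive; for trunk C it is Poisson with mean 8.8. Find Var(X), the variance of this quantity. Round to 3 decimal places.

Per component, A: μ=5.7, E[X²]=38.19; B: μ=6.5, E[X²]=47.5; C: μ=8.8, E[X²]=86.24.
E[X] = 0.33·5.7 + 0.27·6.5 + 0.4·8.8 = 7.156.
E[X²] = 0.33·38.19 + 0.27·47.5 + 0.4·86.24 = 59.9237.
Var(X) = E[X²] − (E[X])² = 59.9237 − 51.2083 = 8.71536.

8.715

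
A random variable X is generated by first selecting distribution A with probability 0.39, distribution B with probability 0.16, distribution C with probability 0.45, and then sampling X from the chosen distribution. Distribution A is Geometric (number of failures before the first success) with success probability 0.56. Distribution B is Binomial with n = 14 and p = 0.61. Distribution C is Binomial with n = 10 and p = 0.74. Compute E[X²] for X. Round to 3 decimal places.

38.498

For each component E[X²] = Var + (mean)², giving A: 2.02041; B: 76.2622; C: 56.684.
Overall E[X²] = 0.39·2.02041 + 0.16·76.2622 + 0.45·56.684 = 38.4977.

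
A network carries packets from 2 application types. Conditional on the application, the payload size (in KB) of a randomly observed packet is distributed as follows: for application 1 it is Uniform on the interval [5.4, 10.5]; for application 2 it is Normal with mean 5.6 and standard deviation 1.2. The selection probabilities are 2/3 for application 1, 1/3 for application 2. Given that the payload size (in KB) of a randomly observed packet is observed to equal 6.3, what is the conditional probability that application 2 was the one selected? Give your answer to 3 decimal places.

0.417

Likelihoods f(6.3 | ·): 1: 0.196078; 2: 0.280439.
Posterior ∝ prior × likelihood. Numerator for 2: 0.333333·0.280439 = 0.0934797.
Normalizing constant: 0.666667·0.196078 + 0.333333·0.280439 = 0.224199.
P(2 | observation) = 0.0934797 / 0.224199 = 0.41695.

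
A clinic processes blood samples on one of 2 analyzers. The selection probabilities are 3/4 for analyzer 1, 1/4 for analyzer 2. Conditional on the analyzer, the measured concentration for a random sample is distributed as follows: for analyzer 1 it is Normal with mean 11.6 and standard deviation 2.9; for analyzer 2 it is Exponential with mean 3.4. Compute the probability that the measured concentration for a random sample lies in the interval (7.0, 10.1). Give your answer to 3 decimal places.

Conditional on each analyzer, P(7.0 < X < 10.1): 1: 0.246148; 2: 0.0763309.
By total probability, P(7.0 < X < 10.1) = 0.75·0.246148 + 0.25·0.0763309 = 0.203693.

0.204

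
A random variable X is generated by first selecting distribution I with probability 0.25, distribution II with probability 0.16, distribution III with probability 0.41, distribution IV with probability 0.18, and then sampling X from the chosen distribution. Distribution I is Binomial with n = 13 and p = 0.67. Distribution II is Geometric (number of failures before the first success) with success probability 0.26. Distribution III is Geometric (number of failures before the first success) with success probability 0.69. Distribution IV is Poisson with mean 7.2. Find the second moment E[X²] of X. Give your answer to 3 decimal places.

33.709

For each component E[X²] = Var + (mean)², giving I: 78.7384; II: 19.0473; III: 0.852972; IV: 59.04.
Overall E[X²] = 0.25·78.7384 + 0.16·19.0473 + 0.41·0.852972 + 0.18·59.04 = 33.7091.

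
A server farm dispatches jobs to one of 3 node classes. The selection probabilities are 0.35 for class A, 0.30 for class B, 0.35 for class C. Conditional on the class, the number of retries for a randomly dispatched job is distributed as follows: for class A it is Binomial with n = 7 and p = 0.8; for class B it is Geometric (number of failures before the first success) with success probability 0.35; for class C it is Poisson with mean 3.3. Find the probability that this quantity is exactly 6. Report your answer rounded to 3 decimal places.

0.160

Conditional on each class, P(X = 6): A: 0.367002; B: 0.0263966; C: 0.0661575.
By total probability, P(X = 6) = 0.35·0.367002 + 0.3·0.0263966 + 0.35·0.0661575 = 0.159525.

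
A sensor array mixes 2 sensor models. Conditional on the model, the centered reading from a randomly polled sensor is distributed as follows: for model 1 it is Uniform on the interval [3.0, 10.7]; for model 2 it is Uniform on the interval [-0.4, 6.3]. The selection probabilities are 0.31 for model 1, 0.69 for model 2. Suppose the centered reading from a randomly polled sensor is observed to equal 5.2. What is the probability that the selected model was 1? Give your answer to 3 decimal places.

0.281

Likelihoods f(5.2 | ·): 1: 0.12987; 2: 0.149254.
Posterior ∝ prior × likelihood. Numerator for 1: 0.31·0.12987 = 0.0402597.
Normalizing constant: 0.31·0.12987 + 0.69·0.149254 = 0.143245.
P(1 | observation) = 0.0402597 / 0.143245 = 0.281055.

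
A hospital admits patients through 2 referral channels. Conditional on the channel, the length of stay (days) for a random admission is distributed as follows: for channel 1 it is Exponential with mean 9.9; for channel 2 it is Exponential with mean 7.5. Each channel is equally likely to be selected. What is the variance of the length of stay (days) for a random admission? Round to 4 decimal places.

Per component, 1: μ=9.9, E[X²]=196.02; 2: μ=7.5, E[X²]=112.5.
E[X] = 0.5·9.9 + 0.5·7.5 = 8.7.
E[X²] = 0.5·196.02 + 0.5·112.5 = 154.26.
Var(X) = E[X²] − (E[X])² = 154.26 − 75.69 = 78.57.

78.5700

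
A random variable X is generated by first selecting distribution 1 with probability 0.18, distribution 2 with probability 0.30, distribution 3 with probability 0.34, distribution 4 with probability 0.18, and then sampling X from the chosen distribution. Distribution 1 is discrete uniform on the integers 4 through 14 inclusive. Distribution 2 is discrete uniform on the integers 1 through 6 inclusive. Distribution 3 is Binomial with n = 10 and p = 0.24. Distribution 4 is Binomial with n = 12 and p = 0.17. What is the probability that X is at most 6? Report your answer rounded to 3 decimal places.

0.868

Conditional on each component, P(X ≤ 6): 1: 0.272727; 2: 1; 3: 0.997277; 4: 0.99854.
By total probability, P(X ≤ 6) = 0.18·0.272727 + 0.3·1 + 0.34·0.997277 + 0.18·0.99854 = 0.867902.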